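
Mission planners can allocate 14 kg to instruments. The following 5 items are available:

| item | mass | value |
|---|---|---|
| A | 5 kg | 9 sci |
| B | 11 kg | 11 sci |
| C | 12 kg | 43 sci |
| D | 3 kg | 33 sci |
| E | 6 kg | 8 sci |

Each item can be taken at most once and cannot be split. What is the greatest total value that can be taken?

50 sci

Check high-value combinations within 14 kg:
- A+D+E: mass 5+3+6=14, value 9+33+8=50
- B+D: mass 11+3=14, value 11+33=44
- C: mass 12, value 43
- A+D: mass 5+3=8, value 9+33=42
- D+E: mass 3+6=9, value 33+8=41
Best: 50 sci.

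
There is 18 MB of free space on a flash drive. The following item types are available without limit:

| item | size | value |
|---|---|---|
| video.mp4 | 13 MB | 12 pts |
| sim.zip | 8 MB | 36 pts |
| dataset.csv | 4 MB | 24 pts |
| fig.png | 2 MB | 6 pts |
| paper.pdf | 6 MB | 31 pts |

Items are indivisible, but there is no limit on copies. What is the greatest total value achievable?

103 pts

Best value-per-unit is dataset.csv at 24/4; filling with it alone gives 4×24 = 96.
Optimal mix: 3×dataset.csv + 1×paper.pdf → size 18, value 103.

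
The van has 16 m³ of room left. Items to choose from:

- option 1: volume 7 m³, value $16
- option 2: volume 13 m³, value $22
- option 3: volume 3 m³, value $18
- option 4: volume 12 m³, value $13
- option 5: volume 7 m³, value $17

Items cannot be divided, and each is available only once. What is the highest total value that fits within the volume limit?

Check high-value combinations within 16 m³:
- option 2+option 3: volume 13+3=16, value 22+18=40
- option 3+option 5: volume 3+7=10, value 18+17=35
- option 1+option 3: volume 7+3=10, value 16+18=34
- option 1+option 5: volume 7+7=14, value 16+17=33
- option 3+option 4: volume 3+12=15, value 18+13=31
Best: $40.

$40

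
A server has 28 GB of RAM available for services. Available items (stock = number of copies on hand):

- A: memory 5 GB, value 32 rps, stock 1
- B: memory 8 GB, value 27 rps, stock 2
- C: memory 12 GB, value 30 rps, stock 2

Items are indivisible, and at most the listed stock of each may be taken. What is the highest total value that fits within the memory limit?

Best selections within memory 28 and stock limits:
- 1×A + 1×B + 1×C: memory 25, value 89
- 1×A + 2×B: memory 21, value 86
- 2×B + 1×C: memory 28, value 84
Best: 89 rps.

89 rps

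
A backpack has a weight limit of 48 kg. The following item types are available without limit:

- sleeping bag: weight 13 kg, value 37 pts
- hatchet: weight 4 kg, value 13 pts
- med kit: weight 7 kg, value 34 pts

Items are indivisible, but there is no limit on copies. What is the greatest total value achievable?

217 pts

Best value-per-unit is med kit at 34/7; filling with it alone gives 6×34 = 204.
Optimal mix: 1×hatchet + 6×med kit → weight 46, value 217.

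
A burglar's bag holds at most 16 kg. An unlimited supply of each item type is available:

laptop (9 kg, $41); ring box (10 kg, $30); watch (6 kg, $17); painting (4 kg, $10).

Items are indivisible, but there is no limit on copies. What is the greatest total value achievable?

$58

Best value-per-unit is laptop at 41/9; filling with it alone gives 1×41 = 41.
Optimal mix: 1×laptop + 1×watch → weight 15, value 58.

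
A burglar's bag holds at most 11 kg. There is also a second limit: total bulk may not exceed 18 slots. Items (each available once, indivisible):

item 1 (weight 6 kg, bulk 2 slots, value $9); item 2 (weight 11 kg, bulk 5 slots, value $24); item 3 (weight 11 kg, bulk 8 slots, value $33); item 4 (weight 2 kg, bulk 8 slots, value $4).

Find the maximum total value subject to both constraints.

Feasible sets respecting both limits:
- item 3: weight 11, bulk 8, value 33
- item 2: weight 11, bulk 5, value 24
- item 1+item 4: weight 8, bulk 10, value 13
- item 1: weight 6, bulk 2, value 9
Best: $33.

$33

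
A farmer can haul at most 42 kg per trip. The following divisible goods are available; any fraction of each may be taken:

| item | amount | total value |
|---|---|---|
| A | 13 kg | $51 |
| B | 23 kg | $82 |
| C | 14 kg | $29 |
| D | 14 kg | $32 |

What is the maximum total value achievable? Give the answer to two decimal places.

Take in order of value per unit:
- A (51/13 per unit): all 13 → value 51, running total 51.00
- B (82/23 per unit): all 23 → value 82, running total 133.00
- D (32/14 per unit): 6 of 14 → value 6×32/14 = 13.7143, running total 146.71
Total 146.71.

146.71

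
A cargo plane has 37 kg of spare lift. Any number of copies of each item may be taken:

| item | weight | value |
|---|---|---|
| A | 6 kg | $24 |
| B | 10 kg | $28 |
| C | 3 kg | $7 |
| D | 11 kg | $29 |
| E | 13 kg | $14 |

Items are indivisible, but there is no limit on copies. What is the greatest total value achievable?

Best value-per-unit is A at 24/6, and filling with it alone uses weight 6×6=36. No mix of the others beats 6×24 = 144.

$144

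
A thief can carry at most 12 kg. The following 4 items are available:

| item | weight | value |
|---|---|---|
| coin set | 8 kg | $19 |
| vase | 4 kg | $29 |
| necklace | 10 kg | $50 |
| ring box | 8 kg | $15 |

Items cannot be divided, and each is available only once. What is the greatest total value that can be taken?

$50

Check high-value combinations within 12 kg:
- necklace: weight 10, value 50
- coin set+vase: weight 8+4=12, value 19+29=48
- vase+ring box: weight 4+8=12, value 29+15=44
- vase: weight 4, value 29
Best: $50.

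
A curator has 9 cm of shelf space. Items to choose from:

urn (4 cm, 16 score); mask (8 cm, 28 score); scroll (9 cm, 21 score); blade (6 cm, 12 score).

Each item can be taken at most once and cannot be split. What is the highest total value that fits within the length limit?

28 score

This is a 0/1 knapsack; check combinations near the capacity.
- mask: length 8, value 28
- scroll: length 9, value 21
- urn: length 4, value 16
- blade: length 6, value 12
Best: 28 score.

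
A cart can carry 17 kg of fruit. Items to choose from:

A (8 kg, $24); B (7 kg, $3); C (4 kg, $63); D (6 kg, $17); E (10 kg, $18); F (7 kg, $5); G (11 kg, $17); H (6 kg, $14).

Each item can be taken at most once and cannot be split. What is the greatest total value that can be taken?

This is a 0/1 knapsack; check combinations near the capacity.
- C+D+H: weight 4+6+6=16, value 63+17+14=94
- A+C: weight 8+4=12, value 24+63=87
- C+D+F: weight 4+6+7=17, value 63+17+5=85
- B+C+D: weight 7+4+6=17, value 3+63+17=83
Best: $94.

$94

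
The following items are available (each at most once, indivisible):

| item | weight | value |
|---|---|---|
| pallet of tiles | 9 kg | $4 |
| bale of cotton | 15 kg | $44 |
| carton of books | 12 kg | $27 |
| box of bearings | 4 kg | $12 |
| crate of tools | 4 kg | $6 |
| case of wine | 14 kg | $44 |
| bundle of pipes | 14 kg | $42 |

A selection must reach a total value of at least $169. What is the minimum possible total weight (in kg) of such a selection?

59

Subsets with value ≥ 169, sorted by total weight:
- bale of cotton+carton of books+box of bearings+case of wine+bundle of pipes: weight 59, value 169
- bale of cotton+carton of books+box of bearings+crate of tools+case of wine+bundle of pipes: weight 63, value 175
- pallet of tiles+bale of cotton+carton of books+box of bearings+case of wine+bundle of pipes: weight 68, value 173
Minimum weight: 59 kg.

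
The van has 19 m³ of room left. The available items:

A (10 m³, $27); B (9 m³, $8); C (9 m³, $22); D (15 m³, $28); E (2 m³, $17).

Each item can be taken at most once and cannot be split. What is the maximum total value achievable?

Check high-value combinations within 19 m³:
- A+C: volume 10+9=19, value 27+22=49
- D+E: volume 15+2=17, value 28+17=45
- A+E: volume 10+2=12, value 27+17=44
- C+E: volume 9+2=11, value 22+17=39
Best: $49.

$49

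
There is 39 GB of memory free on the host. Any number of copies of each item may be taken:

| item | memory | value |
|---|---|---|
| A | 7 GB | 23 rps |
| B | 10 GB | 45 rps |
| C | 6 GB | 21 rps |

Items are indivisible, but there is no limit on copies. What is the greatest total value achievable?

158 rps

Best value-per-unit is B at 45/10; filling with it alone gives 3×45 = 135.
Optimal mix: 1×A + 3×B → memory 37, value 158.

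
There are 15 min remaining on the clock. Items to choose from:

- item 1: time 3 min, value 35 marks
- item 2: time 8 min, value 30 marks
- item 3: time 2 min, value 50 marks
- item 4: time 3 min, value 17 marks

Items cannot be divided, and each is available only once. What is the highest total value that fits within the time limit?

Check high-value combinations within 15 min:
- item 1+item 2+item 3: time 3+8+2=13, value 35+30+50=115
- item 1+item 3+item 4: time 3+2+3=8, value 35+50+17=102
- item 2+item 3+item 4: time 8+2+3=13, value 30+50+17=97
- item 1+item 3: time 3+2=5, value 35+50=85
Best: 115 marks.

115 marks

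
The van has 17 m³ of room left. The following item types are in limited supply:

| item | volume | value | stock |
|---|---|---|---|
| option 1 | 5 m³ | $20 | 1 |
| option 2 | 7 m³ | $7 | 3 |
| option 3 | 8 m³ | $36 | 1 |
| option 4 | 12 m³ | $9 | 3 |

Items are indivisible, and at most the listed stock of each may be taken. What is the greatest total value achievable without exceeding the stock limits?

$56

Best selections within volume 17 and stock limits:
- 1×option 1 + 1×option 3: volume 13, value 56
- 1×option 2 + 1×option 3: volume 15, value 43
Best: $56.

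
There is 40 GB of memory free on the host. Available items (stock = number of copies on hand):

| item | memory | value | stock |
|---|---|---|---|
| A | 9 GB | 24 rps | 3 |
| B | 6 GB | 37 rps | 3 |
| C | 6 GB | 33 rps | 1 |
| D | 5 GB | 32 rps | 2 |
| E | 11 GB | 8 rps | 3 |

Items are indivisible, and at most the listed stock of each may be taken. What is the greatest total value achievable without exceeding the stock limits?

Best selections within memory 40 and stock limits:
- 3×B + 1×C + 2×D: memory 34, value 208
- 1×A + 3×B + 1×C + 1×D: memory 38, value 200
Best: 208 rps.

208 rps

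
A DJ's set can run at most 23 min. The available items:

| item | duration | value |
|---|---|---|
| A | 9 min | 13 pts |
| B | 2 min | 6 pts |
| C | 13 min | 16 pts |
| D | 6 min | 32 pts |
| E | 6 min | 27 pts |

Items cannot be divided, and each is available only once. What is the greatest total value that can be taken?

78 pts

Check high-value combinations within 23 min:
- A+B+D+E: duration 9+2+6+6=23, value 13+6+32+27=78
- A+D+E: duration 9+6+6=21, value 13+32+27=72
- B+D+E: duration 2+6+6=14, value 6+32+27=65
- D+E: duration 6+6=12, value 32+27=59
- B+C+D: duration 2+13+6=21, value 6+16+32=54
Best: 78 pts.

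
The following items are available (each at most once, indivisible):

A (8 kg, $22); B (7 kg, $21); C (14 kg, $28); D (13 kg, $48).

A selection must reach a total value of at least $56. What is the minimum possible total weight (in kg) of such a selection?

Subsets with value ≥ 56, sorted by total weight:
- B+D: weight 20, value 69
- A+D: weight 21, value 70
- C+D: weight 27, value 76
- A+B+D: weight 28, value 91
Minimum weight: 20 kg.

20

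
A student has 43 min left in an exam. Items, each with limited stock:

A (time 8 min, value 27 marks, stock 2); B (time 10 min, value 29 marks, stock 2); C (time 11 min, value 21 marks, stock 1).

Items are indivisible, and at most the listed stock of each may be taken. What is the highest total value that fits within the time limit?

Top feasible selections:
- 2×A + 2×B: time 36, value 112
- 1×A + 2×B + 1×C: time 39, value 106
- 2×A + 1×B + 1×C: time 37, value 104
- 1×A + 2×B: time 28, value 85
Best: 112 marks.

112 marks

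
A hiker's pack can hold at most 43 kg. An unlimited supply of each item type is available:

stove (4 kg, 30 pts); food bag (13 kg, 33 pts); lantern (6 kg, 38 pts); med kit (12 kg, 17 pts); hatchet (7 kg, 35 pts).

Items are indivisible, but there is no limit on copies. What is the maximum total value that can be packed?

308 pts

Best value-per-unit is stove at 30/4; filling with it alone gives 10×30 = 300.
Optimal mix: 9×stove + 1×lantern → weight 42, value 308.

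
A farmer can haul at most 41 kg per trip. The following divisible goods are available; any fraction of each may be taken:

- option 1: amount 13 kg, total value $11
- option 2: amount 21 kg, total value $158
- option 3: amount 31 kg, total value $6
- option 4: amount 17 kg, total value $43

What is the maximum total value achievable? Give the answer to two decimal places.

Take in order of value per unit:
- option 2 (158/21 per unit): all 21 → value 158, running total 158.00
- option 4 (43/17 per unit): all 17 → value 43, running total 201.00
- option 1 (11/13 per unit): 3 of 13 → value 3×11/13 = 2.5385, running total 203.54
Total 203.54.

203.54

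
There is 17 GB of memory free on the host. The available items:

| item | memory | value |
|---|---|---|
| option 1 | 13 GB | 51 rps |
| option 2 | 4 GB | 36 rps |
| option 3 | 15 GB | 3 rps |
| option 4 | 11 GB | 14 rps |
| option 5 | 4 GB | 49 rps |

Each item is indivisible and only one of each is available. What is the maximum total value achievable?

100 rps

Check high-value combinations within 17 GB:
- option 1+option 5: memory 13+4=17, value 51+49=100
- option 1+option 2: memory 13+4=17, value 51+36=87
- option 2+option 5: memory 4+4=8, value 36+49=85
Best: 100 rps.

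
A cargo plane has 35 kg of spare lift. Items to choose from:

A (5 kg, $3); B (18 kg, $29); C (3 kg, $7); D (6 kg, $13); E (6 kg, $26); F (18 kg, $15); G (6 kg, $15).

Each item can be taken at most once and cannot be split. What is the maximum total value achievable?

$77

Check high-value combinations within 35 kg:
- B+C+E+G: weight 18+3+6+6=33, value 29+7+26+15=77
- B+C+D+E: weight 18+3+6+6=33, value 29+7+13+26=75
- A+B+E+G: weight 5+18+6+6=35, value 3+29+26+15=73
- A+B+D+E: weight 5+18+6+6=35, value 3+29+13+26=71
- B+E+G: weight 18+6+6=30, value 29+26+15=70
Best: $77.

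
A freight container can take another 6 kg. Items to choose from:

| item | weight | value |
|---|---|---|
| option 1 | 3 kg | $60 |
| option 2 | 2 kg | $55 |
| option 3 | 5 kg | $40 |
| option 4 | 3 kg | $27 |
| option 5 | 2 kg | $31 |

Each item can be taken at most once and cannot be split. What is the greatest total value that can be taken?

Check high-value combinations within 6 kg:
- option 1+option 2: weight 3+2=5, value 60+55=115
- option 1+option 5: weight 3+2=5, value 60+31=91
- option 1+option 4: weight 3+3=6, value 60+27=87
- option 2+option 5: weight 2+2=4, value 55+31=86
- option 2+option 4: weight 2+3=5, value 55+27=82
Best: $115.

$115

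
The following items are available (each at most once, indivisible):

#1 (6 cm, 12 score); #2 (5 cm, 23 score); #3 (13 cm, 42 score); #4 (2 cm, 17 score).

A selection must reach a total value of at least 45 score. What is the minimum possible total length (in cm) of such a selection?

13

Subsets with value ≥ 45, sorted by total length:
- #1+#2+#4: length 13, value 52
- #3+#4: length 15, value 59
- #2+#3: length 18, value 65
- #1+#3: length 19, value 54
Minimum length: 13 cm.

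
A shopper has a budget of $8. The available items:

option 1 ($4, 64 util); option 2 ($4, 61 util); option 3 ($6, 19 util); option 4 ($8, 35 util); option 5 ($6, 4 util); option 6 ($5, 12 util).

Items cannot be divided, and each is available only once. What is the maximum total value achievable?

This is a 0/1 knapsack; check combinations near the capacity.
- option 1+option 2: cost 4+4=8, value 64+61=125
- option 1: cost 4, value 64
- option 2: cost 4, value 61
- option 4: cost 8, value 35
Best: 125 util.

125 util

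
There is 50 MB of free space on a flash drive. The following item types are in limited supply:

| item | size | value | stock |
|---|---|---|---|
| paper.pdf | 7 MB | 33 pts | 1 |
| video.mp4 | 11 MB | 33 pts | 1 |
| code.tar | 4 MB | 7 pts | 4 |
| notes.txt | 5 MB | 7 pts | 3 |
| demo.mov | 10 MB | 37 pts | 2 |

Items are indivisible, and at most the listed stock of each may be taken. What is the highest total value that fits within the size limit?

161 pts

Top feasible selections:
- 1×paper.pdf + 1×video.mp4 + 3×code.tar + 2×demo.mov: size 50, value 161
- 1×paper.pdf + 1×video.mp4 + 2×code.tar + 2×demo.mov: size 46, value 154
Best: 161 pts.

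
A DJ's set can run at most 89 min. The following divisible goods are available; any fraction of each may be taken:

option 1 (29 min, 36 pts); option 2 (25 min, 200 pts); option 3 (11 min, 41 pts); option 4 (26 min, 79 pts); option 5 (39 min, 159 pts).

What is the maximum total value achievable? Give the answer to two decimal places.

442.54

Take in order of value per unit:
- option 2 (200/25 per unit): all 25 → value 200, running total 200.00
- option 5 (159/39 per unit): all 39 → value 159, running total 359.00
- option 3 (41/11 per unit): all 11 → value 41, running total 400.00
- option 4 (79/26 per unit): 14 of 26 → value 14×79/26 = 42.5385, running total 442.54
Total 442.54.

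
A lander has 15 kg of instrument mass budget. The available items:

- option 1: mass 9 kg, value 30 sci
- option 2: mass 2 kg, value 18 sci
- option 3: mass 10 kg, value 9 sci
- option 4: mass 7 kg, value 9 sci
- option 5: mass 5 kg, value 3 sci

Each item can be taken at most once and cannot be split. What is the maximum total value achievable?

48 sci

This is a 0/1 knapsack; check combinations near the capacity.
- option 1+option 2: mass 9+2=11, value 30+18=48
- option 1+option 5: mass 9+5=14, value 30+3=33
- option 1: mass 9, value 30
Best: 48 sci.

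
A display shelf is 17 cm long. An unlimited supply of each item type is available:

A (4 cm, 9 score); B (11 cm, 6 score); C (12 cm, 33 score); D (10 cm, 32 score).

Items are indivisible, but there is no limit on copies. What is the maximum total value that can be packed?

Best value-per-unit is D at 32/10; filling with it alone gives 1×32 = 32.
Optimal mix: 1×A + 1×C → length 16, value 42.

42 score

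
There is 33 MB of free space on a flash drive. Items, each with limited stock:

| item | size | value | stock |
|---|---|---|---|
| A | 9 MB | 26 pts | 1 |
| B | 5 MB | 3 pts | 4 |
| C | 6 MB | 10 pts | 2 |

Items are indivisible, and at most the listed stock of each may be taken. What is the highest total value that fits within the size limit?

52 pts

Best selections within size 33 and stock limits:
- 1×A + 2×B + 2×C: size 31, value 52
- 1×A + 1×B + 2×C: size 26, value 49
- 1×A + 2×C: size 21, value 46
Best: 52 pts.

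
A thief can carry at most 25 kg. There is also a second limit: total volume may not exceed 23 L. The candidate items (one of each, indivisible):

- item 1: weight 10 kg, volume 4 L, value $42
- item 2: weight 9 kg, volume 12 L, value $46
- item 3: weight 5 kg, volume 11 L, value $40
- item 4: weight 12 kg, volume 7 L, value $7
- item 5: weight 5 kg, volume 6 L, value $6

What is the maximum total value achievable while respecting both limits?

Feasible sets respecting both limits:
- item 1+item 2+item 5: weight 24, volume 22, value 94
- item 1+item 2: weight 19, volume 16, value 88
- item 1+item 3+item 5: weight 20, volume 21, value 88
Best: $94.

$94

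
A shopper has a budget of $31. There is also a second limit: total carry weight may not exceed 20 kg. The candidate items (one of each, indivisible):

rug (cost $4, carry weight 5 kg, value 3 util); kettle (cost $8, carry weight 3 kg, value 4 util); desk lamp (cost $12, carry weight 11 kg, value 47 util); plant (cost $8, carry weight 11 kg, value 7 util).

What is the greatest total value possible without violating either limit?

Feasible sets respecting both limits:
- rug+kettle+desk lamp: cost 24, carry weight 19, value 54
- kettle+desk lamp: cost 20, carry weight 14, value 51
- rug+desk lamp: cost 16, carry weight 16, value 50
- desk lamp: cost 12, carry weight 11, value 47
Best: 54 util.

54 util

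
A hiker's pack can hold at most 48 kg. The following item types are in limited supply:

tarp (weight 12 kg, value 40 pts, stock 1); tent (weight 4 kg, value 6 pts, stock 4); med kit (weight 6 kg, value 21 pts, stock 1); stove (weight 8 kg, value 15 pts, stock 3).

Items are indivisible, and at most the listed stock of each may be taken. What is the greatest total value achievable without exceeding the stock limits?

Best selections within weight 48 and stock limits:
- 1×tarp + 1×tent + 1×med kit + 3×stove: weight 46, value 112
- 1×tarp + 3×tent + 1×med kit + 2×stove: weight 46, value 109
Best: 112 pts.

112 pts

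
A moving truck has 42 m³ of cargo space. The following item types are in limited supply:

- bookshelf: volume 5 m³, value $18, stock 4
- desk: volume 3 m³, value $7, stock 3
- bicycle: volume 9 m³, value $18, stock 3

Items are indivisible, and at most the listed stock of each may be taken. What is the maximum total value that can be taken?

$115

Top feasible selections:
- 4×bookshelf + 1×desk + 2×bicycle: volume 41, value 115
- 4×bookshelf + 3×desk + 1×bicycle: volume 38, value 111
- 3×bookshelf + 3×desk + 2×bicycle: volume 42, value 111
- 4×bookshelf + 2×bicycle: volume 38, value 108
Best: $115.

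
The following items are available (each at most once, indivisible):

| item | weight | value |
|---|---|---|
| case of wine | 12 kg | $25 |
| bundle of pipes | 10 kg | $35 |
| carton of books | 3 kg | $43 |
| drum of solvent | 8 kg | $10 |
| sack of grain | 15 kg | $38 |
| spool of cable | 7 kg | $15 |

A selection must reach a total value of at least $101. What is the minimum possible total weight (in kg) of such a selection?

Subsets with value ≥ 101, sorted by total weight:
- case of wine+bundle of pipes+carton of books: weight 25, value 103
- bundle of pipes+carton of books+sack of grain: weight 28, value 116
- bundle of pipes+carton of books+drum of solvent+spool of cable: weight 28, value 103
Minimum weight: 25 kg.

25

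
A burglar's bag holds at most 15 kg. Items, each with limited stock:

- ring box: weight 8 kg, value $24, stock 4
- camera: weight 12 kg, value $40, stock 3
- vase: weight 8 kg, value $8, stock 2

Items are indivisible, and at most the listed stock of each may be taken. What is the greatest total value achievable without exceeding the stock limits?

$40

Top feasible selections:
- 1×camera: weight 12, value 40
- 1×ring box: weight 8, value 24
Best: $40.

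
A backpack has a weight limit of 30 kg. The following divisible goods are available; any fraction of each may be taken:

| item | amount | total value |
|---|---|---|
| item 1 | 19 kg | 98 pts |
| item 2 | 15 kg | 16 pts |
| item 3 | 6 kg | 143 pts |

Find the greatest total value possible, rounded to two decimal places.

Take in order of value per unit:
- item 3 (143/6 per unit): all 6 → value 143, running total 143.00
- item 1 (98/19 per unit): all 19 → value 98, running total 241.00
- item 2 (16/15 per unit): 5 of 15 → value 5×16/15 = 5.3333, running total 246.33
Total 246.33.

246.33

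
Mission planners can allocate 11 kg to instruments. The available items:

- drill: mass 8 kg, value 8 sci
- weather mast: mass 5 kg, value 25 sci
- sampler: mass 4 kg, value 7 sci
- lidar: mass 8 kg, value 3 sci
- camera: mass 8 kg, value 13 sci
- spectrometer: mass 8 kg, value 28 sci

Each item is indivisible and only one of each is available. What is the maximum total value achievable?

Check high-value combinations within 11 kg:
- weather mast+sampler: mass 5+4=9, value 25+7=32
- spectrometer: mass 8, value 28
- weather mast: mass 5, value 25
- camera: mass 8, value 13
Best: 32 sci.

32 sci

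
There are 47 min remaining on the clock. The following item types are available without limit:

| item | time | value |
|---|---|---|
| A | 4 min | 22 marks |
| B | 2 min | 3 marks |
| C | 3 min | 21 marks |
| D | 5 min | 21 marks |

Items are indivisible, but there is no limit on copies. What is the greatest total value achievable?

Best value-per-unit is C at 21/3; filling with it alone gives 15×21 = 315.
Optimal mix: 1×B + 15×C → time 47, value 318.

318 marks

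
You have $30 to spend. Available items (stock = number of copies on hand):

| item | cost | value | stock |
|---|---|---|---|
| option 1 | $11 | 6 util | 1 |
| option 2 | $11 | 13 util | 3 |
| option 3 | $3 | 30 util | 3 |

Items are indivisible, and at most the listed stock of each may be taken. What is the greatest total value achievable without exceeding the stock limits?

103 util

Top feasible selections:
- 1×option 2 + 3×option 3: cost 20, value 103
- 1×option 1 + 3×option 3: cost 20, value 96
- 3×option 3: cost 9, value 90
Best: 103 util.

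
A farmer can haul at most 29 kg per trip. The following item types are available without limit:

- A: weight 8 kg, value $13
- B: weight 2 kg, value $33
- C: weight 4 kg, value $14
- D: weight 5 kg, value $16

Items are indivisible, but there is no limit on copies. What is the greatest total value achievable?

$462

Best value-per-unit is B at 33/2, and filling with it alone uses weight 14×2=28. No mix of the others beats 14×33 = 462.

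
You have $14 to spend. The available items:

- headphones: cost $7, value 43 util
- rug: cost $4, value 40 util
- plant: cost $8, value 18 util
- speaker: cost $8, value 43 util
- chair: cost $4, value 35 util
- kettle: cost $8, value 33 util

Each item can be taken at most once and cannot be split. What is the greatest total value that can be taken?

83 util

Check high-value combinations within $14:
- headphones+rug: cost 7+4=11, value 43+40=83
- rug+speaker: cost 4+8=12, value 40+43=83
- headphones+chair: cost 7+4=11, value 43+35=78
- speaker+chair: cost 8+4=12, value 43+35=78
Best: 83 util.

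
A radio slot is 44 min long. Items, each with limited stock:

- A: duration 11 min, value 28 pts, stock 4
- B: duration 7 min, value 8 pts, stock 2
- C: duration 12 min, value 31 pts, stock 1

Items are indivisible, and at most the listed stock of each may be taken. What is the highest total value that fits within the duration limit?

Top feasible selections:
- 4×A: duration 44, value 112
- 2×A + 1×B + 1×C: duration 41, value 95
Best: 112 pts.

112 pts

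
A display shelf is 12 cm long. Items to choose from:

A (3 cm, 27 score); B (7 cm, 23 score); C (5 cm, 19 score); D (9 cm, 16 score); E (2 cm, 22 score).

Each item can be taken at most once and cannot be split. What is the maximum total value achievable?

72 score

This is a 0/1 knapsack; check combinations near the capacity.
- A+B+E: length 3+7+2=12, value 27+23+22=72
- A+C+E: length 3+5+2=10, value 27+19+22=68
- A+B: length 3+7=10, value 27+23=50
Best: 72 score.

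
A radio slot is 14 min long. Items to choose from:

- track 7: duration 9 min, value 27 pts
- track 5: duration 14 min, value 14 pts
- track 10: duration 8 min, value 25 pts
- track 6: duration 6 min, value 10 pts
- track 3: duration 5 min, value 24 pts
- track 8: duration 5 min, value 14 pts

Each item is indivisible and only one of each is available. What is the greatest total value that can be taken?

51 pts

Check high-value combinations within 14 min:
- track 7+track 3: duration 9+5=14, value 27+24=51
- track 10+track 3: duration 8+5=13, value 25+24=49
- track 7+track 8: duration 9+5=14, value 27+14=41
Best: 51 pts.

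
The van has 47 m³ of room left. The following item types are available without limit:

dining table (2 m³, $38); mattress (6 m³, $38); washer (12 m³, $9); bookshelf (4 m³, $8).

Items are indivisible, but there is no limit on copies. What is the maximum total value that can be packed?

Best value-per-unit is dining table at 38/2, and filling with it alone uses volume 23×2=46. No mix of the others beats 23×38 = 874.

$874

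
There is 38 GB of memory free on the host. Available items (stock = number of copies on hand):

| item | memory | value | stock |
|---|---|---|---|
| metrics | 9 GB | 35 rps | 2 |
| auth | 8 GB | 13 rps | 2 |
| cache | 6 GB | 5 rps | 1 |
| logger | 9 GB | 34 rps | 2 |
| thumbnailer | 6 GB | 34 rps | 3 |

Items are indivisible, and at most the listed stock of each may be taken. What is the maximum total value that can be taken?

172 rps

Top feasible selections:
- 2×metrics + 3×thumbnailer: memory 36, value 172
- 1×metrics + 1×logger + 3×thumbnailer: memory 36, value 171
- 2×logger + 3×thumbnailer: memory 36, value 170
Best: 172 rps.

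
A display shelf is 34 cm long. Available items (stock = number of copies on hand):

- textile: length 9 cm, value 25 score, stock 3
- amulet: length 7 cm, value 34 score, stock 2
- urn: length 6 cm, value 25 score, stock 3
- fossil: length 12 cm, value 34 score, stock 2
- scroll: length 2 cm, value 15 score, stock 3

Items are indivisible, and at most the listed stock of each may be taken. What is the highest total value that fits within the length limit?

163 score

Top feasible selections:
- 2×amulet + 2×urn + 3×scroll: length 32, value 163
- 2×amulet + 3×urn + 1×scroll: length 34, value 158
- 1×amulet + 3×urn + 3×scroll: length 31, value 154
- 1×textile + 1×amulet + 2×urn + 3×scroll: length 34, value 154
Best: 163 score.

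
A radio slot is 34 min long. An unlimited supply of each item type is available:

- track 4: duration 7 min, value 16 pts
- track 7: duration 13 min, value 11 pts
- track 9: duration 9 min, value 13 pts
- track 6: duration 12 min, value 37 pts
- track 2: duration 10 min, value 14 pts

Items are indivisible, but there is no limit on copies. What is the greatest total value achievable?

90 pts

Best value-per-unit is track 6 at 37/12; filling with it alone gives 2×37 = 74.
Optimal mix: 1×track 4 + 2×track 6 → duration 31, value 90.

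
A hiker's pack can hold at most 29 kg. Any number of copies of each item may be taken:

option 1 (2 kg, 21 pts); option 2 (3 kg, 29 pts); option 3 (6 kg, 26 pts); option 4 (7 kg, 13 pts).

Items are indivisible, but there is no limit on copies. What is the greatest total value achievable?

302 pts

Best value-per-unit is option 1 at 21/2; filling with it alone gives 14×21 = 294.
Optimal mix: 13×option 1 + 1×option 2 → weight 29, value 302.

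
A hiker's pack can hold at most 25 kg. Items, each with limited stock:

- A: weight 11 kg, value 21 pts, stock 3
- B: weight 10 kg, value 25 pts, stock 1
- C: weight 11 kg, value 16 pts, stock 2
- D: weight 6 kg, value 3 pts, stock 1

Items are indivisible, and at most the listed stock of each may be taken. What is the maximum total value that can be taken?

46 pts

Best selections within weight 25 and stock limits:
- 1×A + 1×B: weight 21, value 46
- 2×A: weight 22, value 42
- 1×B + 1×C: weight 21, value 41
Best: 46 pts.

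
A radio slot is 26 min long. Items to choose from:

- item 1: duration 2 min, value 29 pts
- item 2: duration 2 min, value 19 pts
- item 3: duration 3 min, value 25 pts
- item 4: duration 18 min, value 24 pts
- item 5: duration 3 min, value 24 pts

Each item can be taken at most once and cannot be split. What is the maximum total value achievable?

102 pts

Check high-value combinations within 26 min:
- item 1+item 3+item 4+item 5: duration 2+3+18+3=26, value 29+25+24+24=102
- item 1+item 2+item 3+item 5: duration 2+2+3+3=10, value 29+19+25+24=97
- item 1+item 2+item 3+item 4: duration 2+2+3+18=25, value 29+19+25+24=97
- item 1+item 2+item 4+item 5: duration 2+2+18+3=25, value 29+19+24+24=96
- item 2+item 3+item 4+item 5: duration 2+3+18+3=26, value 19+25+24+24=92
Best: 102 pts.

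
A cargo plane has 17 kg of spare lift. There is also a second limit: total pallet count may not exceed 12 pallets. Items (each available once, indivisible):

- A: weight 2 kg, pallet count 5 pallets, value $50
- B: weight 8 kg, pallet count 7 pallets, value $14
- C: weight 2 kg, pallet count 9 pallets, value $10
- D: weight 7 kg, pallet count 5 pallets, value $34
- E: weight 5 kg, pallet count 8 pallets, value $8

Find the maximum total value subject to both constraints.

$84

Feasible sets respecting both limits:
- A+D: weight 9, pallet count 10, value 84
- A+B: weight 10, pallet count 12, value 64
- A: weight 2, pallet count 5, value 50
Best: $84.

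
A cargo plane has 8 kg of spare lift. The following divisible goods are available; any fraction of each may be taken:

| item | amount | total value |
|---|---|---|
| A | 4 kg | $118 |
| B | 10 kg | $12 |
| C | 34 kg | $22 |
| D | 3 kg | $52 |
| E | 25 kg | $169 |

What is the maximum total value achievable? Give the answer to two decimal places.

Take in order of value per unit:
- A (118/4 per unit): all 4 → value 118, running total 118.00
- D (52/3 per unit): all 3 → value 52, running total 170.00
- E (169/25 per unit): 1 of 25 → value 1×169/25 = 6.7600, running total 176.76
Total 176.76.

176.76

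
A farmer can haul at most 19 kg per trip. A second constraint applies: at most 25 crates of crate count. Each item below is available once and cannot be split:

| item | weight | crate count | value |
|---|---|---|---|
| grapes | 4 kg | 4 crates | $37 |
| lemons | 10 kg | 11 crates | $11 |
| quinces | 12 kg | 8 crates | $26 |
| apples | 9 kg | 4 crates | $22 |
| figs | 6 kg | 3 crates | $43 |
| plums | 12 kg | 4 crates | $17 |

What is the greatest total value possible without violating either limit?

$102

Feasible sets respecting both limits:
- grapes+apples+figs: weight 19, crate count 11, value 102
- grapes+figs: weight 10, crate count 7, value 80
- quinces+figs: weight 18, crate count 11, value 69
Best: $102.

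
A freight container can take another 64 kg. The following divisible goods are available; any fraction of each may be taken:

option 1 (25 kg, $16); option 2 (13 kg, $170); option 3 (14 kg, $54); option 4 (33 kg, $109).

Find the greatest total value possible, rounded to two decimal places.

335.56

Take in order of value per unit:
- option 2 (170/13 per unit): all 13 → value 170, running total 170.00
- option 3 (54/14 per unit): all 14 → value 54, running total 224.00
- option 4 (109/33 per unit): all 33 → value 109, running total 333.00
- option 1 (16/25 per unit): 4 of 25 → value 4×16/25 = 2.5600, running total 335.56
Total 335.56.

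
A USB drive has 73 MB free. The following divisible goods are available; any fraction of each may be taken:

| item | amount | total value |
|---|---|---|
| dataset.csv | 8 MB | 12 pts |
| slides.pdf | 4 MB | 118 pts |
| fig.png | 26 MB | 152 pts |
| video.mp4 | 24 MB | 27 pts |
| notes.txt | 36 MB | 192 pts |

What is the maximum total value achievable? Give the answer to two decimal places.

Take in order of value per unit:
- slides.pdf (118/4 per unit): all 4 → value 118, running total 118.00
- fig.png (152/26 per unit): all 26 → value 152, running total 270.00
- notes.txt (192/36 per unit): all 36 → value 192, running total 462.00
- dataset.csv (12/8 per unit): 7 of 8 → value 7×12/8 = 10.5000, running total 472.50
Total 472.50.

472.50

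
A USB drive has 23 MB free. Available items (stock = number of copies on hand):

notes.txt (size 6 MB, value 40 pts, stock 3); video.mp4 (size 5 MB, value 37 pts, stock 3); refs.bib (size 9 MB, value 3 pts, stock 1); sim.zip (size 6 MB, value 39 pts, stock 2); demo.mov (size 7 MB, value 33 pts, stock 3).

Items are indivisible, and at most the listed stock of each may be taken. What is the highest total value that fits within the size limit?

Best selections within size 23 and stock limits:
- 3×notes.txt + 1×video.mp4: size 23, value 157
- 2×notes.txt + 1×video.mp4 + 1×sim.zip: size 23, value 156
- 1×notes.txt + 1×video.mp4 + 2×sim.zip: size 23, value 155
- 2×notes.txt + 2×video.mp4: size 22, value 154
Best: 157 pts.

157 pts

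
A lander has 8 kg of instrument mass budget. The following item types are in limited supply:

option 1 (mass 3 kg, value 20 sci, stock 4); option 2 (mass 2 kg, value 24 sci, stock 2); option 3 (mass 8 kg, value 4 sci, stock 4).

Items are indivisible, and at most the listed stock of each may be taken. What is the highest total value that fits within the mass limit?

68 sci

Best selections within mass 8 and stock limits:
- 1×option 1 + 2×option 2: mass 7, value 68
- 2×option 1 + 1×option 2: mass 8, value 64
Best: 68 sci.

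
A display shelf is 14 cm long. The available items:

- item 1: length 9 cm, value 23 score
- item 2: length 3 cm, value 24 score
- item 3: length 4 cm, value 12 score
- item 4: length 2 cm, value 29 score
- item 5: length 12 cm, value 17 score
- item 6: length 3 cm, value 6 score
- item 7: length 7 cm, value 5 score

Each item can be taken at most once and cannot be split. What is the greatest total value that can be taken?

76 score

Check high-value combinations within 14 cm:
- item 1+item 2+item 4: length 9+3+2=14, value 23+24+29=76
- item 2+item 3+item 4+item 6: length 3+4+2+3=12, value 24+12+29+6=71
- item 2+item 3+item 4: length 3+4+2=9, value 24+12+29=65
Best: 76 score.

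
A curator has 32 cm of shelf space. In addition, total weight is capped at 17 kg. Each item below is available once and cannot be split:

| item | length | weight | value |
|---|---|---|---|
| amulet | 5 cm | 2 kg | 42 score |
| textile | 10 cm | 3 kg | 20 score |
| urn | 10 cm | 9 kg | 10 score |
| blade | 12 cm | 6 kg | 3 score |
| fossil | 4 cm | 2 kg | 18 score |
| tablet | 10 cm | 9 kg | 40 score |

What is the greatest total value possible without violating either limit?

Feasible sets respecting both limits:
- amulet+textile+fossil+tablet: length 29, weight 16, value 120
- amulet+textile+tablet: length 25, weight 14, value 102
- amulet+fossil+tablet: length 19, weight 13, value 100
- amulet+textile+urn+fossil: length 29, weight 16, value 90
Best: 120 score.

120 score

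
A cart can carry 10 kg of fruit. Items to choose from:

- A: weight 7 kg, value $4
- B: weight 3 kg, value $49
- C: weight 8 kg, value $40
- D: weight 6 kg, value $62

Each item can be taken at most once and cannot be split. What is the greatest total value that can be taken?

$111

Check high-value combinations within 10 kg:
- B+D: weight 3+6=9, value 49+62=111
- D: weight 6, value 62
- A+B: weight 7+3=10, value 4+49=53
- B: weight 3, value 49
Best: $111.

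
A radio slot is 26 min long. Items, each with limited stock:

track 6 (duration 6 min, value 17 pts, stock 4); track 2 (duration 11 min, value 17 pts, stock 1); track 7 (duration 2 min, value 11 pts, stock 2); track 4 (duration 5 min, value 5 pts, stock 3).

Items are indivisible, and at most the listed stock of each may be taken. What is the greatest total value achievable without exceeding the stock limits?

79 pts

Best selections within duration 26 and stock limits:
- 4×track 6 + 1×track 7: duration 26, value 79
- 3×track 6 + 2×track 7: duration 22, value 73
- 4×track 6: duration 24, value 68
- 3×track 6 + 1×track 7 + 1×track 4: duration 25, value 67
Best: 79 pts.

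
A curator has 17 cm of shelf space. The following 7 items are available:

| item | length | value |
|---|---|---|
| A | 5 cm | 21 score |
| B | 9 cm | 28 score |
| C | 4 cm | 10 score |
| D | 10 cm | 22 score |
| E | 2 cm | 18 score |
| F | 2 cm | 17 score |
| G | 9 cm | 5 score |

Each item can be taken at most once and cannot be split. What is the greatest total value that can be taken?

Check high-value combinations within 17 cm:
- B+C+E+F: length 9+4+2+2=17, value 28+10+18+17=73
- A+B+E: length 5+9+2=16, value 21+28+18=67
- A+C+E+F: length 5+4+2+2=13, value 21+10+18+17=66
Best: 73 score.

73 score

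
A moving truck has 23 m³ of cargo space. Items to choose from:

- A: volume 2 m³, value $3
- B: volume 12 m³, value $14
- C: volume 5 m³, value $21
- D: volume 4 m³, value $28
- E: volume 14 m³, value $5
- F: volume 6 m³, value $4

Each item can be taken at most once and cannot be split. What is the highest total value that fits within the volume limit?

Check high-value combinations within 23 m³:
- A+B+C+D: volume 2+12+5+4=23, value 3+14+21+28=66
- B+C+D: volume 12+5+4=21, value 14+21+28=63
- A+C+D+F: volume 2+5+4+6=17, value 3+21+28+4=56
Best: $66.

$66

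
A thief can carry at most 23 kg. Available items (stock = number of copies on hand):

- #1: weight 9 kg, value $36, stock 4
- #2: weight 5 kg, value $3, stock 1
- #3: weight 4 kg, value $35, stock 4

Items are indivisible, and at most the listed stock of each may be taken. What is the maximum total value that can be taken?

$143

Best selections within weight 23 and stock limits:
- 1×#2 + 4×#3: weight 21, value 143
- 1×#1 + 3×#3: weight 21, value 141
- 4×#3: weight 16, value 140
- 1×#1 + 1×#2 + 2×#3: weight 22, value 109
Best: $143.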